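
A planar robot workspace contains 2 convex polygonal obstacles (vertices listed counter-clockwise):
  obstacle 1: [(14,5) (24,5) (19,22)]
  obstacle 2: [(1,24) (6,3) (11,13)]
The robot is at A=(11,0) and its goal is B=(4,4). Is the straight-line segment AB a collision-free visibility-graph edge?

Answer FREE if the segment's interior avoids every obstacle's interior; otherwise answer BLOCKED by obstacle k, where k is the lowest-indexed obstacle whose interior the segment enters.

Obstacle 1 [(14,5) (24,5) (19,22)]:
  edge (14,5)–(24,5): clear
  edge (24,5)–(19,22): clear
  edge (19,22)–(14,5): clear
  midpoint (15/2,2) outside
  → clear
Obstacle 2 [(1,24) (6,3) (11,13)]:
  edge (1,24)–(6,3): clear
  edge (6,3)–(11,13): clear
  edge (11,13)–(1,24): clear
  midpoint (15/2,2) outside
  → clear

FREE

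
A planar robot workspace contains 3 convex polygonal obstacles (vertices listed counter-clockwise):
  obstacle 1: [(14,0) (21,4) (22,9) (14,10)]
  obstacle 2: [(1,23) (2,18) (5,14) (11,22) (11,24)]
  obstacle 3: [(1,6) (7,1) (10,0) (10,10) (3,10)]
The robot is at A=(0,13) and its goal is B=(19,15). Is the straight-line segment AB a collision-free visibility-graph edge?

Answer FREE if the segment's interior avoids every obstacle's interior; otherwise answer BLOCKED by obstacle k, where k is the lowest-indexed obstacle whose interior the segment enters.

FREE

Obstacle 1 [(14,0) (21,4) (22,9) (14,10)]:
  edge (14,0)–(21,4): clear
  edge (21,4)–(22,9): clear
  edge (22,9)–(14,10): clear
  edge (14,10)–(14,0): clear
  midpoint (19/2,14) outside
  → clear
Obstacle 2 [(1,23) (2,18) (5,14) (11,22) (11,24)]:
  edge (1,23)–(2,18): clear
  edge (2,18)–(5,14): clear
  edge (5,14)–(11,22): clear
  edge (11,22)–(11,24): clear
  edge (11,24)–(1,23): clear
  midpoint (19/2,14) outside
  → clear
Obstacle 3 [(1,6) (7,1) (10,0) (10,10) (3,10)]:
  edge (1,6)–(7,1): clear
  edge (7,1)–(10,0): clear
  edge (10,0)–(10,10): clear
  edge (10,10)–(3,10): clear
  edge (3,10)–(1,6): clear
  midpoint (19/2,14) outside
  → clear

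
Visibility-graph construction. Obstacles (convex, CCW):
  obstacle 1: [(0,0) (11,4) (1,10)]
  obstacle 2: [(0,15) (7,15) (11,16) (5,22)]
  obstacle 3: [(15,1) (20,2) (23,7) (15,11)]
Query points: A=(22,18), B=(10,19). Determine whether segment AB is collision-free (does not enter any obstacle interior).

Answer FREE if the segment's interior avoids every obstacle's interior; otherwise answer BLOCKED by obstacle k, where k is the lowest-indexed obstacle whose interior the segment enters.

FREE

Obstacle 1 [(0,0) (11,4) (1,10)]:
  edge (0,0)–(11,4): clear
  edge (11,4)–(1,10): clear
  edge (1,10)–(0,0): clear
  midpoint (16,37/2) outside
  → clear
Obstacle 2 [(0,15) (7,15) (11,16) (5,22)]:
  edge (0,15)–(7,15): clear
  edge (7,15)–(11,16): clear
  edge (11,16)–(5,22): clear
  edge (5,22)–(0,15): clear
  midpoint (16,37/2) outside
  → clear
Obstacle 3 [(15,1) (20,2) (23,7) (15,11)]:
  edge (15,1)–(20,2): clear
  edge (20,2)–(23,7): clear
  edge (23,7)–(15,11): clear
  edge (15,11)–(15,1): clear
  midpoint (16,37/2) outside
  → clear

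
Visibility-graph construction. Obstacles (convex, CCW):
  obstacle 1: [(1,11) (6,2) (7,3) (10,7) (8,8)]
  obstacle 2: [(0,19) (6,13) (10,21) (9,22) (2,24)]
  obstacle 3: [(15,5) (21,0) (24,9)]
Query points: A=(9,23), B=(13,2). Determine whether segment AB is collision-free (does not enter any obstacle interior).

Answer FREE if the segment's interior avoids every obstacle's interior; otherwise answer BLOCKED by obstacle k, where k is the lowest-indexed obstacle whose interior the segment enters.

BLOCKED by obstacle 2

Obstacle 1 [(1,11) (6,2) (7,3) (10,7) (8,8)]:
  edge (1,11)–(6,2): clear
  edge (6,2)–(7,3): clear
  edge (7,3)–(10,7): clear
  edge (10,7)–(8,8): clear
  edge (8,8)–(1,11): clear
  midpoint (11,25/2) outside
  → clear
Obstacle 2 [(0,19) (6,13) (10,21) (9,22) (2,24)]:
  edge (0,19)–(6,13): clear
  edge (6,13)–(10,21): crosses AB
  edge (10,21)–(9,22): crosses AB
  edge (9,22)–(2,24): clear
  edge (2,24)–(0,19): clear
  → BLOCKED
Obstacle 3 [(15,5) (21,0) (24,9)]:
  edge (15,5)–(21,0): clear
  edge (21,0)–(24,9): clear
  edge (24,9)–(15,5): clear
  midpoint (11,25/2) outside
  → clear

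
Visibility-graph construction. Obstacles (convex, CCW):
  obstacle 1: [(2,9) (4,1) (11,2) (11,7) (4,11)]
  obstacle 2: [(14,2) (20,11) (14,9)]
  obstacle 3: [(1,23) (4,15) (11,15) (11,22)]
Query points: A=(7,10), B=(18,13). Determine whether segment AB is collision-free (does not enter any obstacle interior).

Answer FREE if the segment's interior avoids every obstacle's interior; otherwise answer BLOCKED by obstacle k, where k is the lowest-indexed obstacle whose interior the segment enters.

Obstacle 1 [(2,9) (4,1) (11,2) (11,7) (4,11)]:
  edge (2,9)–(4,1): clear
  edge (4,1)–(11,2): clear
  edge (11,2)–(11,7): clear
  edge (11,7)–(4,11): clear
  edge (4,11)–(2,9): clear
  midpoint (25/2,23/2) outside
  → clear
Obstacle 2 [(14,2) (20,11) (14,9)]:
  edge (14,2)–(20,11): clear
  edge (20,11)–(14,9): clear
  edge (14,9)–(14,2): clear
  midpoint (25/2,23/2) outside
  → clear
Obstacle 3 [(1,23) (4,15) (11,15) (11,22)]:
  edge (1,23)–(4,15): clear
  edge (4,15)–(11,15): clear
  edge (11,15)–(11,22): clear
  edge (11,22)–(1,23): clear
  midpoint (25/2,23/2) outside
  → clear

FREE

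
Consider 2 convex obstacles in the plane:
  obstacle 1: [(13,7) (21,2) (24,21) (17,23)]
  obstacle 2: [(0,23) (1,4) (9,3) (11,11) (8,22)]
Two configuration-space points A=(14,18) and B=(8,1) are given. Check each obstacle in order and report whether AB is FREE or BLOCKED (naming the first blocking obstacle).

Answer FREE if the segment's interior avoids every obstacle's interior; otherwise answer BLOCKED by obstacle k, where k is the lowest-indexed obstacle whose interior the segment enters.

Obstacle 1 [(13,7) (21,2) (24,21) (17,23)]:
  edge (13,7)–(21,2): clear
  edge (21,2)–(24,21): clear
  edge (24,21)–(17,23): clear
  edge (17,23)–(13,7): clear
  midpoint (11,19/2) outside
  → clear
Obstacle 2 [(0,23) (1,4) (9,3) (11,11) (8,22)]:
  edge (0,23)–(1,4): clear
  edge (1,4)–(9,3): crosses AB
  edge (9,3)–(11,11): crosses AB
  edge (11,11)–(8,22): clear
  edge (8,22)–(0,23): clear
  → BLOCKED

BLOCKED by obstacle 2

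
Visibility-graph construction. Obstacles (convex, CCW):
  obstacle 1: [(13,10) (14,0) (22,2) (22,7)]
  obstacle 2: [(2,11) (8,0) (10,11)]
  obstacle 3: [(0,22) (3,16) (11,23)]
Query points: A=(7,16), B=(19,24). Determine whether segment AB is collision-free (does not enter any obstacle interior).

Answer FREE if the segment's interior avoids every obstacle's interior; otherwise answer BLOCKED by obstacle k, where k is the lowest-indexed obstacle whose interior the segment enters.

FREE

Obstacle 1 [(13,10) (14,0) (22,2) (22,7)]:
  edge (13,10)–(14,0): clear
  edge (14,0)–(22,2): clear
  edge (22,2)–(22,7): clear
  edge (22,7)–(13,10): clear
  midpoint (13,20) outside
  → clear
Obstacle 2 [(2,11) (8,0) (10,11)]:
  edge (2,11)–(8,0): clear
  edge (8,0)–(10,11): clear
  edge (10,11)–(2,11): clear
  midpoint (13,20) outside
  → clear
Obstacle 3 [(0,22) (3,16) (11,23)]:
  edge (0,22)–(3,16): clear
  edge (3,16)–(11,23): clear
  edge (11,23)–(0,22): clear
  midpoint (13,20) outside
  → clear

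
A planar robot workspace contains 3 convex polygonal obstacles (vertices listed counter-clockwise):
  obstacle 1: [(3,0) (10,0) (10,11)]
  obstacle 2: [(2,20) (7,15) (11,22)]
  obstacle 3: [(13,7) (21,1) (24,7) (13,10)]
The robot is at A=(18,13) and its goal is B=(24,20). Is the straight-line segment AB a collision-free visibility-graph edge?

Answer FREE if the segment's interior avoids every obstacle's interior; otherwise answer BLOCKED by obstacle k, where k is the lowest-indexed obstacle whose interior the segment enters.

FREE

Obstacle 1 [(3,0) (10,0) (10,11)]:
  edge (3,0)–(10,0): clear
  edge (10,0)–(10,11): clear
  edge (10,11)–(3,0): clear
  midpoint (21,33/2) outside
  → clear
Obstacle 2 [(2,20) (7,15) (11,22)]:
  edge (2,20)–(7,15): clear
  edge (7,15)–(11,22): clear
  edge (11,22)–(2,20): clear
  midpoint (21,33/2) outside
  → clear
Obstacle 3 [(13,7) (21,1) (24,7) (13,10)]:
  edge (13,7)–(21,1): clear
  edge (21,1)–(24,7): clear
  edge (24,7)–(13,10): clear
  edge (13,10)–(13,7): clear
  midpoint (21,33/2) outside
  → clear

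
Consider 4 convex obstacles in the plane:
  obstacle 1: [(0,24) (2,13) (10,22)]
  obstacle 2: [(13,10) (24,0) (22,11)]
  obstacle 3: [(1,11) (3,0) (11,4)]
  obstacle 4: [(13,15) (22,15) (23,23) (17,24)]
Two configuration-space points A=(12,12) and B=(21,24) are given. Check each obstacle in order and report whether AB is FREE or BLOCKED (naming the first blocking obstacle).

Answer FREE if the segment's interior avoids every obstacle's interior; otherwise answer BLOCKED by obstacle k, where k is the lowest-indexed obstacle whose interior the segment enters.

BLOCKED by obstacle 4

Obstacle 1 [(0,24) (2,13) (10,22)]:
  edge (0,24)–(2,13): clear
  edge (2,13)–(10,22): clear
  edge (10,22)–(0,24): clear
  midpoint (33/2,18) outside
  → clear
Obstacle 2 [(13,10) (24,0) (22,11)]:
  edge (13,10)–(24,0): clear
  edge (24,0)–(22,11): clear
  edge (22,11)–(13,10): clear
  midpoint (33/2,18) outside
  → clear
Obstacle 3 [(1,11) (3,0) (11,4)]:
  edge (1,11)–(3,0): clear
  edge (3,0)–(11,4): clear
  edge (11,4)–(1,11): clear
  midpoint (33/2,18) outside
  → clear
Obstacle 4 [(13,15) (22,15) (23,23) (17,24)]:
  edge (13,15)–(22,15): crosses AB
  edge (22,15)–(23,23): clear
  edge (23,23)–(17,24): crosses AB
  edge (17,24)–(13,15): clear
  → BLOCKED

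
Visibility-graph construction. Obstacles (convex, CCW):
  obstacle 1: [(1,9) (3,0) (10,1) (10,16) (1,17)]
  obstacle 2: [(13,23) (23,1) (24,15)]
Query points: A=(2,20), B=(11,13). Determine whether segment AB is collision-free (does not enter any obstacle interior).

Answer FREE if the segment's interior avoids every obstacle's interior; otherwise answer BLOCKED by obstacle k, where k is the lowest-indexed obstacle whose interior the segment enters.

BLOCKED by obstacle 1

Obstacle 1 [(1,9) (3,0) (10,1) (10,16) (1,17)]:
  edge (1,9)–(3,0): clear
  edge (3,0)–(10,1): clear
  edge (10,1)–(10,16): crosses AB
  edge (10,16)–(1,17): crosses AB
  edge (1,17)–(1,9): clear
  → BLOCKED
Obstacle 2 [(13,23) (23,1) (24,15)]:
  edge (13,23)–(23,1): clear
  edge (23,1)–(24,15): clear
  edge (24,15)–(13,23): clear
  midpoint (13/2,33/2) outside
  → clear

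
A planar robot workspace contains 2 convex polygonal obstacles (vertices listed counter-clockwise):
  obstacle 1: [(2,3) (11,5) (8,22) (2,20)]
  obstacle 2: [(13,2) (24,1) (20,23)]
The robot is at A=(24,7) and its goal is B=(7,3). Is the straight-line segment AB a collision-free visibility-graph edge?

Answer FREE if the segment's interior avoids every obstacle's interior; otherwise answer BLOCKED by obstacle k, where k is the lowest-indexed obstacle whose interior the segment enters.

Obstacle 1 [(2,3) (11,5) (8,22) (2,20)]:
  edge (2,3)–(11,5): clear
  edge (11,5)–(8,22): clear
  edge (8,22)–(2,20): clear
  edge (2,20)–(2,3): clear
  midpoint (31/2,5) outside
  → clear
Obstacle 2 [(13,2) (24,1) (20,23)]:
  edge (13,2)–(24,1): clear
  edge (24,1)–(20,23): crosses AB
  edge (20,23)–(13,2): crosses AB
  → BLOCKED

BLOCKED by obstacle 2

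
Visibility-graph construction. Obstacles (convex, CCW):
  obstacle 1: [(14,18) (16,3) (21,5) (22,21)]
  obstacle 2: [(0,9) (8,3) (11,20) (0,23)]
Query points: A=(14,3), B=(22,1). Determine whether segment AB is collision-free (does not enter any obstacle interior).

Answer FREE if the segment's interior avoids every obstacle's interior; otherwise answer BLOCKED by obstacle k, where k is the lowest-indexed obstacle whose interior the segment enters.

FREE

Obstacle 1 [(14,18) (16,3) (21,5) (22,21)]:
  edge (14,18)–(16,3): clear
  edge (16,3)–(21,5): clear
  edge (21,5)–(22,21): clear
  edge (22,21)–(14,18): clear
  midpoint (18,2) outside
  → clear
Obstacle 2 [(0,9) (8,3) (11,20) (0,23)]:
  edge (0,9)–(8,3): clear
  edge (8,3)–(11,20): clear
  edge (11,20)–(0,23): clear
  edge (0,23)–(0,9): clear
  midpoint (18,2) outside
  → clear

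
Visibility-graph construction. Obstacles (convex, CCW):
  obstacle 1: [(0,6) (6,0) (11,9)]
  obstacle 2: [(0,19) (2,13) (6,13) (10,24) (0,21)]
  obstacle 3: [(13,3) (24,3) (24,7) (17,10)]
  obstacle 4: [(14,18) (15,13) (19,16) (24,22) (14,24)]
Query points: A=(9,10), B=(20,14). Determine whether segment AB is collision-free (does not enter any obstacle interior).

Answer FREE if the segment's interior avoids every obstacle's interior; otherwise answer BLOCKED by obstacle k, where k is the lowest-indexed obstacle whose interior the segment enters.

Obstacle 1 [(0,6) (6,0) (11,9)]:
  edge (0,6)–(6,0): clear
  edge (6,0)–(11,9): clear
  edge (11,9)–(0,6): clear
  midpoint (29/2,12) outside
  → clear
Obstacle 2 [(0,19) (2,13) (6,13) (10,24) (0,21)]:
  edge (0,19)–(2,13): clear
  edge (2,13)–(6,13): clear
  edge (6,13)–(10,24): clear
  edge (10,24)–(0,21): clear
  edge (0,21)–(0,19): clear
  midpoint (29/2,12) outside
  → clear
Obstacle 3 [(13,3) (24,3) (24,7) (17,10)]:
  edge (13,3)–(24,3): clear
  edge (24,3)–(24,7): clear
  edge (24,7)–(17,10): clear
  edge (17,10)–(13,3): clear
  midpoint (29/2,12) outside
  → clear
Obstacle 4 [(14,18) (15,13) (19,16) (24,22) (14,24)]:
  edge (14,18)–(15,13): clear
  edge (15,13)–(19,16): clear
  edge (19,16)–(24,22): clear
  edge (24,22)–(14,24): clear
  edge (14,24)–(14,18): clear
  midpoint (29/2,12) outside
  → clear

FREE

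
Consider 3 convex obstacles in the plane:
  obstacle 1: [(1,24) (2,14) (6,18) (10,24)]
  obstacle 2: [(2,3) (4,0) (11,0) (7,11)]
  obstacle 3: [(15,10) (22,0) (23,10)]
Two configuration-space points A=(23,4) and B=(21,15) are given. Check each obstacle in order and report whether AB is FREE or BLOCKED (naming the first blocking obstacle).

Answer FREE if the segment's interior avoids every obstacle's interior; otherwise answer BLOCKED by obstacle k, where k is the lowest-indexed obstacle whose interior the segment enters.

Obstacle 1 [(1,24) (2,14) (6,18) (10,24)]:
  edge (1,24)–(2,14): clear
  edge (2,14)–(6,18): clear
  edge (6,18)–(10,24): clear
  edge (10,24)–(1,24): clear
  midpoint (22,19/2) outside
  → clear
Obstacle 2 [(2,3) (4,0) (11,0) (7,11)]:
  edge (2,3)–(4,0): clear
  edge (4,0)–(11,0): clear
  edge (11,0)–(7,11): clear
  edge (7,11)–(2,3): clear
  midpoint (22,19/2) outside
  → clear
Obstacle 3 [(15,10) (22,0) (23,10)]:
  edge (15,10)–(22,0): clear
  edge (22,0)–(23,10): crosses AB
  edge (23,10)–(15,10): crosses AB
  → BLOCKED

BLOCKED by obstacle 3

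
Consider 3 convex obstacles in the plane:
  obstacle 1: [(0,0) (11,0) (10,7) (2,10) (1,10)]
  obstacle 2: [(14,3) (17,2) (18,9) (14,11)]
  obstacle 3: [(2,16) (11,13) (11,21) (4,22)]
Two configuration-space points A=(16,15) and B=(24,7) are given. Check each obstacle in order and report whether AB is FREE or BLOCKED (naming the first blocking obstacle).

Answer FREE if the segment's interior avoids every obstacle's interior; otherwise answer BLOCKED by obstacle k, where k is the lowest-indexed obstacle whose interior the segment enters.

FREE

Obstacle 1 [(0,0) (11,0) (10,7) (2,10) (1,10)]:
  edge (0,0)–(11,0): clear
  edge (11,0)–(10,7): clear
  edge (10,7)–(2,10): clear
  edge (2,10)–(1,10): clear
  edge (1,10)–(0,0): clear
  midpoint (20,11) outside
  → clear
Obstacle 2 [(14,3) (17,2) (18,9) (14,11)]:
  edge (14,3)–(17,2): clear
  edge (17,2)–(18,9): clear
  edge (18,9)–(14,11): clear
  edge (14,11)–(14,3): clear
  midpoint (20,11) outside
  → clear
Obstacle 3 [(2,16) (11,13) (11,21) (4,22)]:
  edge (2,16)–(11,13): clear
  edge (11,13)–(11,21): clear
  edge (11,21)–(4,22): clear
  edge (4,22)–(2,16): clear
  midpoint (20,11) outside
  → clear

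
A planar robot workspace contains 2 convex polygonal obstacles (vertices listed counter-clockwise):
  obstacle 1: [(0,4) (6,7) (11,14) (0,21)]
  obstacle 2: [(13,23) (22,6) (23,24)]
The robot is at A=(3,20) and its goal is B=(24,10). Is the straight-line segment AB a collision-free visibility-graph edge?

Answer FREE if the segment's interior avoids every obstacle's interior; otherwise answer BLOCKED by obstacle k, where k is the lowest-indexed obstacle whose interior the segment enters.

BLOCKED by obstacle 2

Obstacle 1 [(0,4) (6,7) (11,14) (0,21)]:
  edge (0,4)–(6,7): clear
  edge (6,7)–(11,14): clear
  edge (11,14)–(0,21): clear
  edge (0,21)–(0,4): clear
  midpoint (27/2,15) outside
  → clear
Obstacle 2 [(13,23) (22,6) (23,24)]:
  edge (13,23)–(22,6): crosses AB
  edge (22,6)–(23,24): crosses AB
  edge (23,24)–(13,23): clear
  → BLOCKED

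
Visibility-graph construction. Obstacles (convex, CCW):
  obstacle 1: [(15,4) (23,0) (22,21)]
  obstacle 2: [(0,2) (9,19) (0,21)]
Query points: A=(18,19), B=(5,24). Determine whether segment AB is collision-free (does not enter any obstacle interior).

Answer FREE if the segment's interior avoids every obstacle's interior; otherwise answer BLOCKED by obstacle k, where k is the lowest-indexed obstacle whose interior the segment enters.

Obstacle 1 [(15,4) (23,0) (22,21)]:
  edge (15,4)–(23,0): clear
  edge (23,0)–(22,21): clear
  edge (22,21)–(15,4): clear
  midpoint (23/2,43/2) outside
  → clear
Obstacle 2 [(0,2) (9,19) (0,21)]:
  edge (0,2)–(9,19): clear
  edge (9,19)–(0,21): clear
  edge (0,21)–(0,2): clear
  midpoint (23/2,43/2) outside
  → clear

FREE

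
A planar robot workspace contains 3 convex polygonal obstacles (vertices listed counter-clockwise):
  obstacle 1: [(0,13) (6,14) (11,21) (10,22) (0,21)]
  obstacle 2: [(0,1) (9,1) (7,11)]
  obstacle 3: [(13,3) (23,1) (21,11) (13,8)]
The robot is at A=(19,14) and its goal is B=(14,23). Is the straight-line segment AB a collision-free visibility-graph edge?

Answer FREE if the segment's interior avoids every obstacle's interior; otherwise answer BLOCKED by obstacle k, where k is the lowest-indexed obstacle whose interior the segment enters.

FREE

Obstacle 1 [(0,13) (6,14) (11,21) (10,22) (0,21)]:
  edge (0,13)–(6,14): clear
  edge (6,14)–(11,21): clear
  edge (11,21)–(10,22): clear
  edge (10,22)–(0,21): clear
  edge (0,21)–(0,13): clear
  midpoint (33/2,37/2) outside
  → clear
Obstacle 2 [(0,1) (9,1) (7,11)]:
  edge (0,1)–(9,1): clear
  edge (9,1)–(7,11): clear
  edge (7,11)–(0,1): clear
  midpoint (33/2,37/2) outside
  → clear
Obstacle 3 [(13,3) (23,1) (21,11) (13,8)]:
  edge (13,3)–(23,1): clear
  edge (23,1)–(21,11): clear
  edge (21,11)–(13,8): clear
  edge (13,8)–(13,3): clear
  midpoint (33/2,37/2) outside
  → clear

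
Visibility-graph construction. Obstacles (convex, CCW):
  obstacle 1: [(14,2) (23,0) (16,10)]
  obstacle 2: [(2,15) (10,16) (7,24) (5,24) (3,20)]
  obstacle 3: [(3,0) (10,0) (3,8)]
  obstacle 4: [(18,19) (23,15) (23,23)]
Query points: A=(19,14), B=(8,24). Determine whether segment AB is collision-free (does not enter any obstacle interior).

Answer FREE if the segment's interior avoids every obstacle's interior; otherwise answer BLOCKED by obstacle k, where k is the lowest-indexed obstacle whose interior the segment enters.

FREE

Obstacle 1 [(14,2) (23,0) (16,10)]:
  edge (14,2)–(23,0): clear
  edge (23,0)–(16,10): clear
  edge (16,10)–(14,2): clear
  midpoint (27/2,19) outside
  → clear
Obstacle 2 [(2,15) (10,16) (7,24) (5,24) (3,20)]:
  edge (2,15)–(10,16): clear
  edge (10,16)–(7,24): clear
  edge (7,24)–(5,24): clear
  edge (5,24)–(3,20): clear
  edge (3,20)–(2,15): clear
  midpoint (27/2,19) outside
  → clear
Obstacle 3 [(3,0) (10,0) (3,8)]:
  edge (3,0)–(10,0): clear
  edge (10,0)–(3,8): clear
  edge (3,8)–(3,0): clear
  midpoint (27/2,19) outside
  → clear
Obstacle 4 [(18,19) (23,15) (23,23)]:
  edge (18,19)–(23,15): clear
  edge (23,15)–(23,23): clear
  edge (23,23)–(18,19): clear
  midpoint (27/2,19) outside
  → clear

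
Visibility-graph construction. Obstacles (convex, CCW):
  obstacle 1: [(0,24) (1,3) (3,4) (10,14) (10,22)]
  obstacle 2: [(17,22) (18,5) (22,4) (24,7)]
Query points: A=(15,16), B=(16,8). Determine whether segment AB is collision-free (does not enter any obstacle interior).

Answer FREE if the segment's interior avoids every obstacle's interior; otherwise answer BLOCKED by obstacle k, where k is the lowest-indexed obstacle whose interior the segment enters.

FREE

Obstacle 1 [(0,24) (1,3) (3,4) (10,14) (10,22)]:
  edge (0,24)–(1,3): clear
  edge (1,3)–(3,4): clear
  edge (3,4)–(10,14): clear
  edge (10,14)–(10,22): clear
  edge (10,22)–(0,24): clear
  midpoint (31/2,12) outside
  → clear
Obstacle 2 [(17,22) (18,5) (22,4) (24,7)]:
  edge (17,22)–(18,5): clear
  edge (18,5)–(22,4): clear
  edge (22,4)–(24,7): clear
  edge (24,7)–(17,22): clear
  midpoint (31/2,12) outside
  → clear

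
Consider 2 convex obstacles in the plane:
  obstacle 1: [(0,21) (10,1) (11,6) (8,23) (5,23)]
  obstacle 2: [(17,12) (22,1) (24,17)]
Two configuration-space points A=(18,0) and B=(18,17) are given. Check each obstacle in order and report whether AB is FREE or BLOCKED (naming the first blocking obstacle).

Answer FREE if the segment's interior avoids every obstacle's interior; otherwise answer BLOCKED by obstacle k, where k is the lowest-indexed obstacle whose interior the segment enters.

BLOCKED by obstacle 2

Obstacle 1 [(0,21) (10,1) (11,6) (8,23) (5,23)]:
  edge (0,21)–(10,1): clear
  edge (10,1)–(11,6): clear
  edge (11,6)–(8,23): clear
  edge (8,23)–(5,23): clear
  edge (5,23)–(0,21): clear
  midpoint (18,17/2) outside
  → clear
Obstacle 2 [(17,12) (22,1) (24,17)]:
  edge (17,12)–(22,1): crosses AB
  edge (22,1)–(24,17): clear
  edge (24,17)–(17,12): crosses AB
  → BLOCKED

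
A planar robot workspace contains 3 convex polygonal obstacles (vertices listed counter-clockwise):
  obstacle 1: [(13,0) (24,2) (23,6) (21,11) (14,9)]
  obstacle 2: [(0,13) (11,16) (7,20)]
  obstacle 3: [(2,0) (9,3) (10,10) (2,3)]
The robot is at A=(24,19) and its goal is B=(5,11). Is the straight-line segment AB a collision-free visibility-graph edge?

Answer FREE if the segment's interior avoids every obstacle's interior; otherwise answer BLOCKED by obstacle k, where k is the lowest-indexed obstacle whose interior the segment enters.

Obstacle 1 [(13,0) (24,2) (23,6) (21,11) (14,9)]:
  edge (13,0)–(24,2): clear
  edge (24,2)–(23,6): clear
  edge (23,6)–(21,11): clear
  edge (21,11)–(14,9): clear
  edge (14,9)–(13,0): clear
  midpoint (29/2,15) outside
  → clear
Obstacle 2 [(0,13) (11,16) (7,20)]:
  edge (0,13)–(11,16): clear
  edge (11,16)–(7,20): clear
  edge (7,20)–(0,13): clear
  midpoint (29/2,15) outside
  → clear
Obstacle 3 [(2,0) (9,3) (10,10) (2,3)]:
  edge (2,0)–(9,3): clear
  edge (9,3)–(10,10): clear
  edge (10,10)–(2,3): clear
  edge (2,3)–(2,0): clear
  midpoint (29/2,15) outside
  → clear

FREE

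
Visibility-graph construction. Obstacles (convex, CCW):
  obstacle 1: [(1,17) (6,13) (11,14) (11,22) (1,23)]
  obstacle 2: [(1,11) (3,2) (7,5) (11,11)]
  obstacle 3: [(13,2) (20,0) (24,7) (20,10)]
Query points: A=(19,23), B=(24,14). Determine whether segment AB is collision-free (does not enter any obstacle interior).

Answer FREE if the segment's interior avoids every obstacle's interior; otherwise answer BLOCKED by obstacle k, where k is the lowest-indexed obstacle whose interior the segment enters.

Obstacle 1 [(1,17) (6,13) (11,14) (11,22) (1,23)]:
  edge (1,17)–(6,13): clear
  edge (6,13)–(11,14): clear
  edge (11,14)–(11,22): clear
  edge (11,22)–(1,23): clear
  edge (1,23)–(1,17): clear
  midpoint (43/2,37/2) outside
  → clear
Obstacle 2 [(1,11) (3,2) (7,5) (11,11)]:
  edge (1,11)–(3,2): clear
  edge (3,2)–(7,5): clear
  edge (7,5)–(11,11): clear
  edge (11,11)–(1,11): clear
  midpoint (43/2,37/2) outside
  → clear
Obstacle 3 [(13,2) (20,0) (24,7) (20,10)]:
  edge (13,2)–(20,0): clear
  edge (20,0)–(24,7): clear
  edge (24,7)–(20,10): clear
  edge (20,10)–(13,2): clear
  midpoint (43/2,37/2) outside
  → clear

FREE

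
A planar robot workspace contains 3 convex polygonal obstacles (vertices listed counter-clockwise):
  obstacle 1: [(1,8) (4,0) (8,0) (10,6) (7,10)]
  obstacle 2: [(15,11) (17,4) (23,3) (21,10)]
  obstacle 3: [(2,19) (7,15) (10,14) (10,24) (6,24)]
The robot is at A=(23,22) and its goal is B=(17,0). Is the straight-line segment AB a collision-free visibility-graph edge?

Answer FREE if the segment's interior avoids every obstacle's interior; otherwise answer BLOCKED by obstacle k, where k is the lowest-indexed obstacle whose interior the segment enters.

Obstacle 1 [(1,8) (4,0) (8,0) (10,6) (7,10)]:
  edge (1,8)–(4,0): clear
  edge (4,0)–(8,0): clear
  edge (8,0)–(10,6): clear
  edge (10,6)–(7,10): clear
  edge (7,10)–(1,8): clear
  midpoint (20,11) outside
  → clear
Obstacle 2 [(15,11) (17,4) (23,3) (21,10)]:
  edge (15,11)–(17,4): clear
  edge (17,4)–(23,3): crosses AB
  edge (23,3)–(21,10): clear
  edge (21,10)–(15,11): crosses AB
  → BLOCKED
Obstacle 3 [(2,19) (7,15) (10,14) (10,24) (6,24)]:
  edge (2,19)–(7,15): clear
  edge (7,15)–(10,14): clear
  edge (10,14)–(10,24): clear
  edge (10,24)–(6,24): clear
  edge (6,24)–(2,19): clear
  midpoint (20,11) outside
  → clear

BLOCKED by obstacle 2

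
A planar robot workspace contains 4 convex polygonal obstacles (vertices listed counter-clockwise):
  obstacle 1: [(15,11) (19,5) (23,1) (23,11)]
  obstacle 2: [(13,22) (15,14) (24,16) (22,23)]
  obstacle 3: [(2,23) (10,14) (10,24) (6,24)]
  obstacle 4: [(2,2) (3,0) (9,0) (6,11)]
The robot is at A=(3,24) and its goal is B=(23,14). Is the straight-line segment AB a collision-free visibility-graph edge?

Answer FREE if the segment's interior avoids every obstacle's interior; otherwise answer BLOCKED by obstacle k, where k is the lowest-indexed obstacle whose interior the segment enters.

BLOCKED by obstacle 2

Obstacle 1 [(15,11) (19,5) (23,1) (23,11)]:
  edge (15,11)–(19,5): clear
  edge (19,5)–(23,1): clear
  edge (23,1)–(23,11): clear
  edge (23,11)–(15,11): clear
  midpoint (13,19) outside
  → clear
Obstacle 2 [(13,22) (15,14) (24,16) (22,23)]:
  edge (13,22)–(15,14): crosses AB
  edge (15,14)–(24,16): crosses AB
  edge (24,16)–(22,23): clear
  edge (22,23)–(13,22): clear
  → BLOCKED
Obstacle 3 [(2,23) (10,14) (10,24) (6,24)]:
  edge (2,23)–(10,14): clear
  edge (10,14)–(10,24): crosses AB
  edge (10,24)–(6,24): clear
  edge (6,24)–(2,23): crosses AB
  → BLOCKED
Obstacle 4 [(2,2) (3,0) (9,0) (6,11)]:
  edge (2,2)–(3,0): clear
  edge (3,0)–(9,0): clear
  edge (9,0)–(6,11): clear
  edge (6,11)–(2,2): clear
  midpoint (13,19) outside
  → clear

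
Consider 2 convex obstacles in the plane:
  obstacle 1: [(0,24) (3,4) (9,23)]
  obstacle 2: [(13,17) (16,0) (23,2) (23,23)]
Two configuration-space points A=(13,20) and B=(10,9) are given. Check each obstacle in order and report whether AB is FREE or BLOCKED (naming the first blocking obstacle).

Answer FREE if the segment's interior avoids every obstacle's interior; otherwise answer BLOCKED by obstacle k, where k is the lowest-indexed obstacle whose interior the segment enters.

FREE

Obstacle 1 [(0,24) (3,4) (9,23)]:
  edge (0,24)–(3,4): clear
  edge (3,4)–(9,23): clear
  edge (9,23)–(0,24): clear
  midpoint (23/2,29/2) outside
  → clear
Obstacle 2 [(13,17) (16,0) (23,2) (23,23)]:
  edge (13,17)–(16,0): clear
  edge (16,0)–(23,2): clear
  edge (23,2)–(23,23): clear
  edge (23,23)–(13,17): clear
  midpoint (23/2,29/2) outside
  → clear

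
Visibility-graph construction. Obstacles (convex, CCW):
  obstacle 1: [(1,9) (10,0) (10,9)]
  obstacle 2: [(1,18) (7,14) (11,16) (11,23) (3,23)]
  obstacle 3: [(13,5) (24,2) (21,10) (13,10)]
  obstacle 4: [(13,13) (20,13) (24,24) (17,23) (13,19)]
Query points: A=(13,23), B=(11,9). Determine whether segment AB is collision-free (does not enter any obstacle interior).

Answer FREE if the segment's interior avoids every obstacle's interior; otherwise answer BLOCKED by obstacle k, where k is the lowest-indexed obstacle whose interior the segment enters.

Obstacle 1 [(1,9) (10,0) (10,9)]:
  edge (1,9)–(10,0): clear
  edge (10,0)–(10,9): clear
  edge (10,9)–(1,9): clear
  midpoint (12,16) outside
  → clear
Obstacle 2 [(1,18) (7,14) (11,16) (11,23) (3,23)]:
  edge (1,18)–(7,14): clear
  edge (7,14)–(11,16): clear
  edge (11,16)–(11,23): clear
  edge (11,23)–(3,23): clear
  edge (3,23)–(1,18): clear
  midpoint (12,16) outside
  → clear
Obstacle 3 [(13,5) (24,2) (21,10) (13,10)]:
  edge (13,5)–(24,2): clear
  edge (24,2)–(21,10): clear
  edge (21,10)–(13,10): clear
  edge (13,10)–(13,5): clear
  midpoint (12,16) outside
  → clear
Obstacle 4 [(13,13) (20,13) (24,24) (17,23) (13,19)]:
  edge (13,13)–(20,13): clear
  edge (20,13)–(24,24): clear
  edge (24,24)–(17,23): clear
  edge (17,23)–(13,19): clear
  edge (13,19)–(13,13): clear
  midpoint (12,16) outside
  → clear

FREE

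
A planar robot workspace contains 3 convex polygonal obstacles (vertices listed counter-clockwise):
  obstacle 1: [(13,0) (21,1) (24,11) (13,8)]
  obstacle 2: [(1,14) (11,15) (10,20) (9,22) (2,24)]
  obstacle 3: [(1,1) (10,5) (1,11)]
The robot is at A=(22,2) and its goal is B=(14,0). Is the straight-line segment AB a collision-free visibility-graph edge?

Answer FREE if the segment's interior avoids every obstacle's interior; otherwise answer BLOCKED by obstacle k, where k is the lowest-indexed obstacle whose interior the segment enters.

Obstacle 1 [(13,0) (21,1) (24,11) (13,8)]:
  edge (13,0)–(21,1): crosses AB
  edge (21,1)–(24,11): crosses AB
  edge (24,11)–(13,8): clear
  edge (13,8)–(13,0): clear
  → BLOCKED
Obstacle 2 [(1,14) (11,15) (10,20) (9,22) (2,24)]:
  edge (1,14)–(11,15): clear
  edge (11,15)–(10,20): clear
  edge (10,20)–(9,22): clear
  edge (9,22)–(2,24): clear
  edge (2,24)–(1,14): clear
  midpoint (18,1) outside
  → clear
Obstacle 3 [(1,1) (10,5) (1,11)]:
  edge (1,1)–(10,5): clear
  edge (10,5)–(1,11): clear
  edge (1,11)–(1,1): clear
  midpoint (18,1) outside
  → clear

BLOCKED by obstacle 1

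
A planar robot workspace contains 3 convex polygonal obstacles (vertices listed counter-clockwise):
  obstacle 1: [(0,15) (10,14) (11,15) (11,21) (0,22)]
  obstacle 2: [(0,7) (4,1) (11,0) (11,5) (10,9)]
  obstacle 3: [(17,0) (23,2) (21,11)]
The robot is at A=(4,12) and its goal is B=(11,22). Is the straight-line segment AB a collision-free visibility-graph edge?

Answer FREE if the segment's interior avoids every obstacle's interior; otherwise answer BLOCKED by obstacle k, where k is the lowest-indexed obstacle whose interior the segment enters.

Obstacle 1 [(0,15) (10,14) (11,15) (11,21) (0,22)]:
  edge (0,15)–(10,14): crosses AB
  edge (10,14)–(11,15): clear
  edge (11,15)–(11,21): clear
  edge (11,21)–(0,22): crosses AB
  edge (0,22)–(0,15): clear
  → BLOCKED
Obstacle 2 [(0,7) (4,1) (11,0) (11,5) (10,9)]:
  edge (0,7)–(4,1): clear
  edge (4,1)–(11,0): clear
  edge (11,0)–(11,5): clear
  edge (11,5)–(10,9): clear
  edge (10,9)–(0,7): clear
  midpoint (15/2,17) outside
  → clear
Obstacle 3 [(17,0) (23,2) (21,11)]:
  edge (17,0)–(23,2): clear
  edge (23,2)–(21,11): clear
  edge (21,11)–(17,0): clear
  midpoint (15/2,17) outside
  → clear

BLOCKED by obstacle 1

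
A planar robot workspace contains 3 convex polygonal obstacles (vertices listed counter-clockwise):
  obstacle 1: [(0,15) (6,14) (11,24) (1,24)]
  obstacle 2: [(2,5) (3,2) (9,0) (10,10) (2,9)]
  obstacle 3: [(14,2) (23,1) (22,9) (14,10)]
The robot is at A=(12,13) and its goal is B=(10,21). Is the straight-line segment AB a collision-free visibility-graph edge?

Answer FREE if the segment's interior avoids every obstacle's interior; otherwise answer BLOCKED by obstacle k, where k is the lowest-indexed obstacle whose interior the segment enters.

FREE

Obstacle 1 [(0,15) (6,14) (11,24) (1,24)]:
  edge (0,15)–(6,14): clear
  edge (6,14)–(11,24): clear
  edge (11,24)–(1,24): clear
  edge (1,24)–(0,15): clear
  midpoint (11,17) outside
  → clear
Obstacle 2 [(2,5) (3,2) (9,0) (10,10) (2,9)]:
  edge (2,5)–(3,2): clear
  edge (3,2)–(9,0): clear
  edge (9,0)–(10,10): clear
  edge (10,10)–(2,9): clear
  edge (2,9)–(2,5): clear
  midpoint (11,17) outside
  → clear
Obstacle 3 [(14,2) (23,1) (22,9) (14,10)]:
  edge (14,2)–(23,1): clear
  edge (23,1)–(22,9): clear
  edge (22,9)–(14,10): clear
  edge (14,10)–(14,2): clear
  midpoint (11,17) outside
  → clear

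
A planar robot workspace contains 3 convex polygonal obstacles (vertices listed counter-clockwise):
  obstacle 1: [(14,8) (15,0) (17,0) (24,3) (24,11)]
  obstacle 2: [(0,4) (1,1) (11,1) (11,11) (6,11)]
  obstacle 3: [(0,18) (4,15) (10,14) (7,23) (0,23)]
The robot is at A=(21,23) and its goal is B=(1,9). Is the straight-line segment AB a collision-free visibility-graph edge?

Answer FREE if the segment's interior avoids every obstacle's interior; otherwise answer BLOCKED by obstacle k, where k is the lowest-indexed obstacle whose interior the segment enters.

Obstacle 1 [(14,8) (15,0) (17,0) (24,3) (24,11)]:
  edge (14,8)–(15,0): clear
  edge (15,0)–(17,0): clear
  edge (17,0)–(24,3): clear
  edge (24,3)–(24,11): clear
  edge (24,11)–(14,8): clear
  midpoint (11,16) outside
  → clear
Obstacle 2 [(0,4) (1,1) (11,1) (11,11) (6,11)]:
  edge (0,4)–(1,1): clear
  edge (1,1)–(11,1): clear
  edge (11,1)–(11,11): clear
  edge (11,11)–(6,11): clear
  edge (6,11)–(0,4): clear
  midpoint (11,16) outside
  → clear
Obstacle 3 [(0,18) (4,15) (10,14) (7,23) (0,23)]:
  edge (0,18)–(4,15): clear
  edge (4,15)–(10,14): crosses AB
  edge (10,14)–(7,23): crosses AB
  edge (7,23)–(0,23): clear
  edge (0,23)–(0,18): clear
  → BLOCKED

BLOCKED by obstacle 3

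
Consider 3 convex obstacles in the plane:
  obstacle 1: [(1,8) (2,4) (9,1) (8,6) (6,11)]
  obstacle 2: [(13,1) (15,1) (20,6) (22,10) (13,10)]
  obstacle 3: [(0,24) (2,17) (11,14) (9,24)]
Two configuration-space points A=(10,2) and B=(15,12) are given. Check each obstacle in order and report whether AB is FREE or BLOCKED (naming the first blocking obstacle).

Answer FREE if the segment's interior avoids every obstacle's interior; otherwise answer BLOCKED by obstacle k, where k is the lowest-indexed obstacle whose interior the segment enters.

BLOCKED by obstacle 2

Obstacle 1 [(1,8) (2,4) (9,1) (8,6) (6,11)]:
  edge (1,8)–(2,4): clear
  edge (2,4)–(9,1): clear
  edge (9,1)–(8,6): clear
  edge (8,6)–(6,11): clear
  edge (6,11)–(1,8): clear
  midpoint (25/2,7) outside
  → clear
Obstacle 2 [(13,1) (15,1) (20,6) (22,10) (13,10)]:
  edge (13,1)–(15,1): clear
  edge (15,1)–(20,6): clear
  edge (20,6)–(22,10): clear
  edge (22,10)–(13,10): crosses AB
  edge (13,10)–(13,1): crosses AB
  → BLOCKED
Obstacle 3 [(0,24) (2,17) (11,14) (9,24)]:
  edge (0,24)–(2,17): clear
  edge (2,17)–(11,14): clear
  edge (11,14)–(9,24): clear
  edge (9,24)–(0,24): clear
  midpoint (25/2,7) outside
  → clear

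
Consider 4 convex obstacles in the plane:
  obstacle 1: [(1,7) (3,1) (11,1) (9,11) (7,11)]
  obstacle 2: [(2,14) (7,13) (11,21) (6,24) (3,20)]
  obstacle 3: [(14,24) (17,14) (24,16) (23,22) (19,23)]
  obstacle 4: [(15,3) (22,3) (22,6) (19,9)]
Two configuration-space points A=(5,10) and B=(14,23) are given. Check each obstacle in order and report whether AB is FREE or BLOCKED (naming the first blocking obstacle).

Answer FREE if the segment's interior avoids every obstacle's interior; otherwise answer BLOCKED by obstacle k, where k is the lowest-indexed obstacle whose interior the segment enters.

FREE

Obstacle 1 [(1,7) (3,1) (11,1) (9,11) (7,11)]:
  edge (1,7)–(3,1): clear
  edge (3,1)–(11,1): clear
  edge (11,1)–(9,11): clear
  edge (9,11)–(7,11): clear
  edge (7,11)–(1,7): clear
  midpoint (19/2,33/2) outside
  → clear
Obstacle 2 [(2,14) (7,13) (11,21) (6,24) (3,20)]:
  edge (2,14)–(7,13): clear
  edge (7,13)–(11,21): clear
  edge (11,21)–(6,24): clear
  edge (6,24)–(3,20): clear
  edge (3,20)–(2,14): clear
  midpoint (19/2,33/2) outside
  → clear
Obstacle 3 [(14,24) (17,14) (24,16) (23,22) (19,23)]:
  edge (14,24)–(17,14): clear
  edge (17,14)–(24,16): clear
  edge (24,16)–(23,22): clear
  edge (23,22)–(19,23): clear
  edge (19,23)–(14,24): clear
  midpoint (19/2,33/2) outside
  → clear
Obstacle 4 [(15,3) (22,3) (22,6) (19,9)]:
  edge (15,3)–(22,3): clear
  edge (22,3)–(22,6): clear
  edge (22,6)–(19,9): clear
  edge (19,9)–(15,3): clear
  midpoint (19/2,33/2) outside
  → clear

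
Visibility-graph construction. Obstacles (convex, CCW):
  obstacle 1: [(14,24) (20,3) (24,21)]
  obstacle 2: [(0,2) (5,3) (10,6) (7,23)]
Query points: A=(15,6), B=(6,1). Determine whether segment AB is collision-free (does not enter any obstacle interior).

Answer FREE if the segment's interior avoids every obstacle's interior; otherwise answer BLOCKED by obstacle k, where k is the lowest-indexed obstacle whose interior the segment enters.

FREE

Obstacle 1 [(14,24) (20,3) (24,21)]:
  edge (14,24)–(20,3): clear
  edge (20,3)–(24,21): clear
  edge (24,21)–(14,24): clear
  midpoint (21/2,7/2) outside
  → clear
Obstacle 2 [(0,2) (5,3) (10,6) (7,23)]:
  edge (0,2)–(5,3): clear
  edge (5,3)–(10,6): clear
  edge (10,6)–(7,23): clear
  edge (7,23)–(0,2): clear
  midpoint (21/2,7/2) outside
  → clear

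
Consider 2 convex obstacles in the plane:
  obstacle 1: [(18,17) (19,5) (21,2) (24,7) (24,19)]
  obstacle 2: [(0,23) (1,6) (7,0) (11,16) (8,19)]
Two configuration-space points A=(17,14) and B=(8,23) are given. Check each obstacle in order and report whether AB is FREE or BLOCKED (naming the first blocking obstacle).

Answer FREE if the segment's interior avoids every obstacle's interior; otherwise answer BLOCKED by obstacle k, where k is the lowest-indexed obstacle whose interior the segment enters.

Obstacle 1 [(18,17) (19,5) (21,2) (24,7) (24,19)]:
  edge (18,17)–(19,5): clear
  edge (19,5)–(21,2): clear
  edge (21,2)–(24,7): clear
  edge (24,7)–(24,19): clear
  edge (24,19)–(18,17): clear
  midpoint (25/2,37/2) outside
  → clear
Obstacle 2 [(0,23) (1,6) (7,0) (11,16) (8,19)]:
  edge (0,23)–(1,6): clear
  edge (1,6)–(7,0): clear
  edge (7,0)–(11,16): clear
  edge (11,16)–(8,19): clear
  edge (8,19)–(0,23): clear
  midpoint (25/2,37/2) outside
  → clear

FREE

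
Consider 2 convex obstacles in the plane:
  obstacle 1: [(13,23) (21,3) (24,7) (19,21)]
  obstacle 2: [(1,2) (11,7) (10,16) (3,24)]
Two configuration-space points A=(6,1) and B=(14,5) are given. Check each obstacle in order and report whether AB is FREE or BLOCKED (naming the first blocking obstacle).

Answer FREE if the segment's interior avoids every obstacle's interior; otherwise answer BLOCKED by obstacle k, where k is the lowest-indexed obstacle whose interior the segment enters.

FREE

Obstacle 1 [(13,23) (21,3) (24,7) (19,21)]:
  edge (13,23)–(21,3): clear
  edge (21,3)–(24,7): clear
  edge (24,7)–(19,21): clear
  edge (19,21)–(13,23): clear
  midpoint (10,3) outside
  → clear
Obstacle 2 [(1,2) (11,7) (10,16) (3,24)]:
  edge (1,2)–(11,7): clear
  edge (11,7)–(10,16): clear
  edge (10,16)–(3,24): clear
  edge (3,24)–(1,2): clear
  midpoint (10,3) outside
  → clear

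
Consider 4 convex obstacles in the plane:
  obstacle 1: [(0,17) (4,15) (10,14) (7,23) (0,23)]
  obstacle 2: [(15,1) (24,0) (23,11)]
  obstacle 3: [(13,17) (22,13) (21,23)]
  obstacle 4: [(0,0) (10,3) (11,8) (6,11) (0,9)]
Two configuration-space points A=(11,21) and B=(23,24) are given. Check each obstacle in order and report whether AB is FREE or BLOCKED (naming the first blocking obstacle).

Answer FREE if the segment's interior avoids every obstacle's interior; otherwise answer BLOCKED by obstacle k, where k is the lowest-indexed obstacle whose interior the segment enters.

Obstacle 1 [(0,17) (4,15) (10,14) (7,23) (0,23)]:
  edge (0,17)–(4,15): clear
  edge (4,15)–(10,14): clear
  edge (10,14)–(7,23): clear
  edge (7,23)–(0,23): clear
  edge (0,23)–(0,17): clear
  midpoint (17,45/2) outside
  → clear
Obstacle 2 [(15,1) (24,0) (23,11)]:
  edge (15,1)–(24,0): clear
  edge (24,0)–(23,11): clear
  edge (23,11)–(15,1): clear
  midpoint (17,45/2) outside
  → clear
Obstacle 3 [(13,17) (22,13) (21,23)]:
  edge (13,17)–(22,13): clear
  edge (22,13)–(21,23): clear
  edge (21,23)–(13,17): clear
  midpoint (17,45/2) outside
  → clear
Obstacle 4 [(0,0) (10,3) (11,8) (6,11) (0,9)]:
  edge (0,0)–(10,3): clear
  edge (10,3)–(11,8): clear
  edge (11,8)–(6,11): clear
  edge (6,11)–(0,9): clear
  edge (0,9)–(0,0): clear
  midpoint (17,45/2) outside
  → clear

FREE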